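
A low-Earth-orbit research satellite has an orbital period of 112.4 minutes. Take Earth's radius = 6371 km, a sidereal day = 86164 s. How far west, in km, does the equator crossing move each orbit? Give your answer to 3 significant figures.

T = 112.4 min = 6744.0 s.
During one orbit Earth rotates (6744.0 / 86164) × 360° = 28.18°.
At the equator that is 28.18° × (2π·6371/360) km/° = 28.18 × 111.2 = 3133 km.

3130 km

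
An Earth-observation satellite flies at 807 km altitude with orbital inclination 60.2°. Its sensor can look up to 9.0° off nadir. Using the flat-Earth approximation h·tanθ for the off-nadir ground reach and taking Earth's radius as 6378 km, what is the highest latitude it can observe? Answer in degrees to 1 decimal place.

For a prograde orbit the ground track reaches latitude ±i = ±60.2°.
Sensor half-swath on the ground ≈ 807·tan(9.0°) = 128 km = 1.15° of latitude.
Maximum observable latitude ≈ 60.2 + 1.15 = 61.3°.

61.3°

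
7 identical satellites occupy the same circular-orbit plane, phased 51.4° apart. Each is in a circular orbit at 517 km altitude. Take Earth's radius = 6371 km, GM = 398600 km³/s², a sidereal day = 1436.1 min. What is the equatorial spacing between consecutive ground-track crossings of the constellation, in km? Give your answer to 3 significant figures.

378 km

Semi-major axis a = 6371 + 517 = 6888 km. Period T = 2π√(a³/μ) = 2π√(6888³/398600) = 5689.2 s = 94.82 min.
Single-satellite node shift = (5689.2/86166) × 360° = 23.77°.
With 7 satellites evenly phased, successive equator crossings are 23.77/7 = 3.396° apart.
That is 3.396 × 111.2 = 378 km at the equator.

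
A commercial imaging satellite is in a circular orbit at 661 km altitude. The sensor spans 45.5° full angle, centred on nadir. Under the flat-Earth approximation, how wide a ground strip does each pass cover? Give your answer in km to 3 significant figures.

Half-angle = 45.5°/2 = 22.75°.
Swath width ≈ 2h·tan(θ/2) = 2 × 661 × tan(22.75°) = 554.4 km.

554 km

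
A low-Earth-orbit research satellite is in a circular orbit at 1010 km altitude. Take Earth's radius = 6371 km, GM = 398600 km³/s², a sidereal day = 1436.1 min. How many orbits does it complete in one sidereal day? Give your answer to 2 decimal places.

13.65

Semi-major axis a = 6371 + 1010 = 7381 km. Period T = 2π√(a³/μ) = 2π√(7381³/398600) = 6310.8 s = 105.18 min.
Orbits per sidereal day = 86166 / 6310.8 = 13.654.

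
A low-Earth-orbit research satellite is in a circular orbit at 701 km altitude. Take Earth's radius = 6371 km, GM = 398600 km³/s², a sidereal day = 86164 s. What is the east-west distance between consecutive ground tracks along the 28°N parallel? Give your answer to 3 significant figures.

Semi-major axis a = 6371 + 701 = 7072 km. Period T = 2π√(a³/μ) = 2π√(7072³/398600) = 5918.7 s = 98.64 min.
Node shift per orbit = (5918.7/86164) × 360° = 24.73°.
Equatorial spacing = 24.73 × 111.2 km/° = 2750 km.
At 28° latitude, spacing = 2750 × cos(28°) = 2428 km.

2430 km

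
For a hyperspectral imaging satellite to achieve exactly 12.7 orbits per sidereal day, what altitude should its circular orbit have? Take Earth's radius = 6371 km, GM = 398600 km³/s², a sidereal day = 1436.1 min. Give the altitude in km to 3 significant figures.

Required period T = 86166 / 12.7 = 6784.7 s.
From T = 2π√(a³/μ): a = (μ T²/4π²)^(1/3) = (398600 × 6784.7² / 4π²)^(1/3) = 7746 km.
Altitude h = a − R = 7746 − 6371 = 1375 km.

1380 km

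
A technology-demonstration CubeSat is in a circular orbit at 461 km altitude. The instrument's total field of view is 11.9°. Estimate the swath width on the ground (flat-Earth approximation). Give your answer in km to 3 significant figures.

Half-angle = 11.9°/2 = 5.95°.
Swath width ≈ 2h·tan(θ/2) = 2 × 461 × tan(5.95°) = 96.1 km.

96.1 km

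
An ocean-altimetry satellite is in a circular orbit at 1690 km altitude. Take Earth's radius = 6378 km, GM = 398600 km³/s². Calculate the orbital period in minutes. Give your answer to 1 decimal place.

Semi-major axis a = 6378 + 1690 = 8068 km. Period T = 2π√(a³/μ) = 2π√(8068³/398600) = 7212.1 s = 120.20 min.

120.2 min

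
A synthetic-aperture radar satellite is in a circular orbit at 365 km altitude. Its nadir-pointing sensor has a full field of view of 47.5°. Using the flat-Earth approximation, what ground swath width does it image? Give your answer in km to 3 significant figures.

321 km

Half-angle = 47.5°/2 = 23.75°.
Swath width ≈ 2h·tan(θ/2) = 2 × 365 × tan(23.75°) = 321.2 km.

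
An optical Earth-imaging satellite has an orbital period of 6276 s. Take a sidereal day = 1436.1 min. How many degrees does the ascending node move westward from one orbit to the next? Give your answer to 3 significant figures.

During one orbit Earth rotates (6276.0 / 86166) × 360° = 26.22°.

26.2°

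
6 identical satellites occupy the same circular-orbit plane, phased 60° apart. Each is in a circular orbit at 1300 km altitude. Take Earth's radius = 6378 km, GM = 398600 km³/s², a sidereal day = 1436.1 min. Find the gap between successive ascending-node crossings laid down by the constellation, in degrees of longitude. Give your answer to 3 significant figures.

4.66°

Semi-major axis a = 6378 + 1300 = 7678 km. Period T = 2π√(a³/μ) = 2π√(7678³/398600) = 6695.5 s = 111.59 min.
Single-satellite node shift = (6695.5/86166) × 360° = 27.97°.
With 6 satellites evenly phased, successive equator crossings are 27.97/6 = 4.662° apart.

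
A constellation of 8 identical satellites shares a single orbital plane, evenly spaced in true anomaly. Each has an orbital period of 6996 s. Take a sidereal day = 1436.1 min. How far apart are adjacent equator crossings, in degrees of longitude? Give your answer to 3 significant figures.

3.65°

Single-satellite node shift = (6996.0/86166) × 360° = 29.23°.
With 8 satellites evenly phased, successive equator crossings are 29.23/8 = 3.654° apart.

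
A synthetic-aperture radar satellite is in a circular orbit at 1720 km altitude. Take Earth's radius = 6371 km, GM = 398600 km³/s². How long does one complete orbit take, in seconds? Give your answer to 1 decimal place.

7242.9 seconds

Semi-major axis a = 6371 + 1720 = 8091 km. Period T = 2π√(a³/μ) = 2π√(8091³/398600) = 7242.9 s = 120.72 min.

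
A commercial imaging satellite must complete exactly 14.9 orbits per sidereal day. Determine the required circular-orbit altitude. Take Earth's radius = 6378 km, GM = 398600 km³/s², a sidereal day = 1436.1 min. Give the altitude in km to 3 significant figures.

585 km

Required period T = 86166 / 14.9 = 5783.0 s.
From T = 2π√(a³/μ): a = (μ T²/4π²)^(1/3) = (398600 × 5783.0² / 4π²)^(1/3) = 6963 km.
Altitude h = a − R = 6963 − 6378 = 585 km.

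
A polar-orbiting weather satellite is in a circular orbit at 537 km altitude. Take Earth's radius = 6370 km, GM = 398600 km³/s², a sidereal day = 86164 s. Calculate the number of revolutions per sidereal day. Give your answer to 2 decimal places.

Semi-major axis a = 6370 + 537 = 6907 km. Period T = 2π√(a³/μ) = 2π√(6907³/398600) = 5712.8 s = 95.21 min.
Orbits per sidereal day = 86164 / 5712.8 = 15.083.

15.08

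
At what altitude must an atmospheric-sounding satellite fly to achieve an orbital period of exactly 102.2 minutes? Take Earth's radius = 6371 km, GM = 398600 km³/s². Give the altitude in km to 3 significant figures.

T = 102.2 min = 6132.0 s.
From T = 2π√(a³/μ): a = (μ T²/4π²)^(1/3) = (398600 × 6132.0² / 4π²)^(1/3) = 7241 km.
Altitude h = a − R = 7241 − 6371 = 870 km.

870 km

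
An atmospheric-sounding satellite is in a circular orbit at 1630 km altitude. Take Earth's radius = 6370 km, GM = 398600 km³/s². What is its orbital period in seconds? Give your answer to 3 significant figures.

Semi-major axis a = 6370 + 1630 = 8000 km. Period T = 2π√(a³/μ) = 2π√(8000³/398600) = 7121.1 s = 118.68 min.

7120 seconds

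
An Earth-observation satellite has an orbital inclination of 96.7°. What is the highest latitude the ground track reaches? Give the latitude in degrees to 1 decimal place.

83.3°

Retrograde orbit: the ground track reaches ±(180° − i) = ±(180 − 96.7) = ±83.3°.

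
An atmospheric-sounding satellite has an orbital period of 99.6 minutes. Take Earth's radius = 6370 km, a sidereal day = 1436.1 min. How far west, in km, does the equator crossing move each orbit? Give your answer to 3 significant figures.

2780 km

T = 99.6 min = 5976.0 s.
During one orbit Earth rotates (5976.0 / 86166) × 360° = 24.97°.
At the equator that is 24.97° × (2π·6370/360) km/° = 24.97 × 111.2 = 2776 km.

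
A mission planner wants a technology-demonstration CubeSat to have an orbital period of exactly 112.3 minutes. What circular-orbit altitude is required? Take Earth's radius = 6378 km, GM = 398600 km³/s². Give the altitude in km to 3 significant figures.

T = 112.3 min = 6738.0 s.
From T = 2π√(a³/μ): a = (μ T²/4π²)^(1/3) = (398600 × 6738.0² / 4π²)^(1/3) = 7710 km.
Altitude h = a − R = 7710 − 6378 = 1332 km.

1330 km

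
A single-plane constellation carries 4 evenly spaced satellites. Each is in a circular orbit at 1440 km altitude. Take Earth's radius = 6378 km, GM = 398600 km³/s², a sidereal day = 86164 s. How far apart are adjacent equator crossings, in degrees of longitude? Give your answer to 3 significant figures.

Semi-major axis a = 6378 + 1440 = 7818 km. Period T = 2π√(a³/μ) = 2π√(7818³/398600) = 6879.5 s = 114.66 min.
Single-satellite node shift = (6879.5/86164) × 360° = 28.74°.
With 4 satellites evenly phased, successive equator crossings are 28.74/4 = 7.186° apart.

7.19°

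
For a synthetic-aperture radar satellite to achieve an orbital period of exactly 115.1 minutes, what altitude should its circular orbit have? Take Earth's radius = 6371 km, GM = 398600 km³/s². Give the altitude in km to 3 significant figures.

1470 km

T = 115.1 min = 6906.0 s.
From T = 2π√(a³/μ): a = (μ T²/4π²)^(1/3) = (398600 × 6906.0² / 4π²)^(1/3) = 7838 km.
Altitude h = a − R = 7838 − 6371 = 1467 km.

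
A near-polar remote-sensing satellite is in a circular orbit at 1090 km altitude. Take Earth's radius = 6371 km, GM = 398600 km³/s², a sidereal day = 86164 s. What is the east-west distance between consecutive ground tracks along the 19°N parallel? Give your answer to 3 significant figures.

2820 km

Semi-major axis a = 6371 + 1090 = 7461 km. Period T = 2π√(a³/μ) = 2π√(7461³/398600) = 6413.7 s = 106.89 min.
Node shift per orbit = (6413.7/86164) × 360° = 26.80°.
Equatorial spacing = 26.80 × 111.2 km/° = 2980 km.
At 19° latitude, spacing = 2980 × cos(19°) = 2817 km.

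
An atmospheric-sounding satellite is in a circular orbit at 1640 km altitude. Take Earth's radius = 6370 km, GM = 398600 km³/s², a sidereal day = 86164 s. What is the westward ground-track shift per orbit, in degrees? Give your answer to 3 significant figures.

29.8°

Semi-major axis a = 6370 + 1640 = 8010 km. Period T = 2π√(a³/μ) = 2π√(8010³/398600) = 7134.4 s = 118.91 min.
During one orbit Earth rotates (7134.4 / 86164) × 360° = 29.81°.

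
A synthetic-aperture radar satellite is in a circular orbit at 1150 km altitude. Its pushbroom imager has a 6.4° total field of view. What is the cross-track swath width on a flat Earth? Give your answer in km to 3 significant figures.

129 km

Half-angle = 6.4°/2 = 3.2°.
Swath width ≈ 2h·tan(θ/2) = 2 × 1150 × tan(3.2°) = 128.6 km.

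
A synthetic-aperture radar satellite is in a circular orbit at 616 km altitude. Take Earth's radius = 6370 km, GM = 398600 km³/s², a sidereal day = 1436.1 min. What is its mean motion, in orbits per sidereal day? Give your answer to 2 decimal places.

Semi-major axis a = 6370 + 616 = 6986 km. Period T = 2π√(a³/μ) = 2π√(6986³/398600) = 5811.0 s = 96.85 min.
Orbits per sidereal day = 86166 / 5811.0 = 14.828.

14.83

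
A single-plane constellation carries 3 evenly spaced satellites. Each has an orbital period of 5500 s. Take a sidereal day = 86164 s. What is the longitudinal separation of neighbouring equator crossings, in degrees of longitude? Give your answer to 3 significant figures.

Single-satellite node shift = (5500.0/86164) × 360° = 22.98°.
With 3 satellites evenly phased, successive equator crossings are 22.98/3 = 7.660° apart.

7.66°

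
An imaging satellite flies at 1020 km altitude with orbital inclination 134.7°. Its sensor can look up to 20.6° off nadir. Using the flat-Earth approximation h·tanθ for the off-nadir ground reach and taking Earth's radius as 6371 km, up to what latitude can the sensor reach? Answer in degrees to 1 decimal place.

48.7°

Retrograde orbit: the ground track reaches ±(180° − i) = ±(180 − 134.7) = ±45.3°.
Sensor half-swath on the ground ≈ 1020·tan(20.6°) = 383 km = 3.45° of latitude.
Maximum observable latitude ≈ 45.3 + 3.45 = 48.7°.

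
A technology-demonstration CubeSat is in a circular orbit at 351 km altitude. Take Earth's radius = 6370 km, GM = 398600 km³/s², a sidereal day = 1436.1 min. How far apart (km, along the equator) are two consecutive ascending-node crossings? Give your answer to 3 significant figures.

2550 km

Semi-major axis a = 6370 + 351 = 6721 km. Period T = 2π√(a³/μ) = 2π√(6721³/398600) = 5483.6 s = 91.39 min.
During one orbit Earth rotates (5483.6 / 86166) × 360° = 22.91°.
At the equator that is 22.91° × (2π·6370/360) km/° = 22.91 × 111.2 = 2547 km.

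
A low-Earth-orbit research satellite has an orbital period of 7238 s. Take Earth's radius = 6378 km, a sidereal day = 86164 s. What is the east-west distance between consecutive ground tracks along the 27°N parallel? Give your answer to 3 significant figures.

3000 km

Node shift per orbit = (7238.0/86164) × 360° = 30.24°.
Equatorial spacing = 30.24 × 111.3 km/° = 3366 km.
At 27° latitude, spacing = 3366 × cos(27°) = 2999 km.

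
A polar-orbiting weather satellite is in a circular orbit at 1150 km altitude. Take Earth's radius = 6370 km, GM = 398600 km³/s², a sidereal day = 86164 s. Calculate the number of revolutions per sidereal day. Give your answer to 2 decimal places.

Semi-major axis a = 6370 + 1150 = 7520 km. Period T = 2π√(a³/μ) = 2π√(7520³/398600) = 6489.9 s = 108.16 min.
Orbits per sidereal day = 86164 / 6489.9 = 13.277.

13.28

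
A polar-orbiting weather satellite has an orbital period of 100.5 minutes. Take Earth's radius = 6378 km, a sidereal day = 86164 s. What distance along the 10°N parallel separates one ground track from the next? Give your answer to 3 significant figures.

2760 km

T = 100.5 min = 6030.0 s.
Node shift per orbit = (6030.0/86164) × 360° = 25.19°.
Equatorial spacing = 25.19 × 111.3 km/° = 2805 km.
At 10° latitude, spacing = 2805 × cos(10°) = 2762 km.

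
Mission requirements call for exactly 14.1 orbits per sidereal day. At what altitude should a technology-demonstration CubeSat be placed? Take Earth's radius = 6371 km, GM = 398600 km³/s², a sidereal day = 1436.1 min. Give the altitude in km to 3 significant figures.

Required period T = 86166 / 14.1 = 6111.1 s.
From T = 2π√(a³/μ): a = (μ T²/4π²)^(1/3) = (398600 × 6111.1² / 4π²)^(1/3) = 7224 km.
Altitude h = a − R = 7224 − 6371 = 853 km.

853 km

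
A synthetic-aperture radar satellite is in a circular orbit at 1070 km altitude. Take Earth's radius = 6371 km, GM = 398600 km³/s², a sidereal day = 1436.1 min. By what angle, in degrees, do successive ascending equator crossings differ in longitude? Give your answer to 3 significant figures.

Semi-major axis a = 6371 + 1070 = 7441 km. Period T = 2π√(a³/μ) = 2π√(7441³/398600) = 6387.9 s = 106.47 min.
During one orbit Earth rotates (6387.9 / 86166) × 360° = 26.69°.

26.7°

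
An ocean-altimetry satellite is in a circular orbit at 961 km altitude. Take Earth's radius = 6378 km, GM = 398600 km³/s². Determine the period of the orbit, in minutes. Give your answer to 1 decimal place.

104.3 min

Semi-major axis a = 6378 + 961 = 7339 km. Period T = 2π√(a³/μ) = 2π√(7339³/398600) = 6257.0 s = 104.28 min.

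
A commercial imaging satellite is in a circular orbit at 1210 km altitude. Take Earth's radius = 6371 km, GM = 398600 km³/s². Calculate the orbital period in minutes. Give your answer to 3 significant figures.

109 min

Semi-major axis a = 6371 + 1210 = 7581 km. Period T = 2π√(a³/μ) = 2π√(7581³/398600) = 6569.0 s = 109.48 min.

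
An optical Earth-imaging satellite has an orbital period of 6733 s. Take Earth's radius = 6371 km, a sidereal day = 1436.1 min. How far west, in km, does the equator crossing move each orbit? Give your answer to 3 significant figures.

3130 km

During one orbit Earth rotates (6733.0 / 86166) × 360° = 28.13°.
At the equator that is 28.13° × (2π·6371/360) km/° = 28.13 × 111.2 = 3128 km.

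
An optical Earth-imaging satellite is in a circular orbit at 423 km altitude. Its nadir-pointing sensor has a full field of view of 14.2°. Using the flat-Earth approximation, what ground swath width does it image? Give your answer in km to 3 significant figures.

Half-angle = 14.2°/2 = 7.1°.
Swath width ≈ 2h·tan(θ/2) = 2 × 423 × tan(7.1°) = 105.4 km.

105 km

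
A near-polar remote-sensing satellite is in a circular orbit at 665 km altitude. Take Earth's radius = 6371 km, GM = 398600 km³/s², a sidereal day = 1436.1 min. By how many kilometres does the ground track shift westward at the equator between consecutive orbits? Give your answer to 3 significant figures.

2730 km

Semi-major axis a = 6371 + 665 = 7036 km. Period T = 2π√(a³/μ) = 2π√(7036³/398600) = 5873.5 s = 97.89 min.
During one orbit Earth rotates (5873.5 / 86166) × 360° = 24.54°.
At the equator that is 24.54° × (2π·6371/360) km/° = 24.54 × 111.2 = 2729 km.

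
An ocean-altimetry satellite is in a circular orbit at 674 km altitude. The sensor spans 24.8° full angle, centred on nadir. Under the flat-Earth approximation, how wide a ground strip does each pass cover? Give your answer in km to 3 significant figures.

Half-angle = 24.8°/2 = 12.4°.
Swath width ≈ 2h·tan(θ/2) = 2 × 674 × tan(12.4°) = 296.4 km.

296 km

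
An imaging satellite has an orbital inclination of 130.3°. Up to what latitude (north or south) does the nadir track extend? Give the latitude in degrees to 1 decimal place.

49.7°

Retrograde orbit: the ground track reaches ±(180° − i) = ±(180 − 130.3) = ±49.7°.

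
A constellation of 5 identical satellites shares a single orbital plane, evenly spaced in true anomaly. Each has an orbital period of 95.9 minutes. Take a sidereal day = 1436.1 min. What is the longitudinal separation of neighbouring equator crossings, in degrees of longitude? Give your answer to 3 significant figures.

4.81°

T = 95.9 min = 5754.0 s.
Single-satellite node shift = (5754.0/86166) × 360° = 24.04°.
With 5 satellites evenly phased, successive equator crossings are 24.04/5 = 4.808° apart.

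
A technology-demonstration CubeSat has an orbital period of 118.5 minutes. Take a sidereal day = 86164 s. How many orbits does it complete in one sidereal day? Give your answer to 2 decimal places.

T = 118.5 min = 7110.0 s.
Orbits per sidereal day = 86164 / 7110.0 = 12.119.

12.12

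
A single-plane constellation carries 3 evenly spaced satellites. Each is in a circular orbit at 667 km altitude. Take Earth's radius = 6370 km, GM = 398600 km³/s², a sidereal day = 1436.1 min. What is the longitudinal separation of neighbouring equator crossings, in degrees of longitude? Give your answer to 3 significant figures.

Semi-major axis a = 6370 + 667 = 7037 km. Period T = 2π√(a³/μ) = 2π√(7037³/398600) = 5874.8 s = 97.91 min.
Single-satellite node shift = (5874.8/86166) × 360° = 24.54°.
With 3 satellites evenly phased, successive equator crossings are 24.54/3 = 8.182° apart.

8.18°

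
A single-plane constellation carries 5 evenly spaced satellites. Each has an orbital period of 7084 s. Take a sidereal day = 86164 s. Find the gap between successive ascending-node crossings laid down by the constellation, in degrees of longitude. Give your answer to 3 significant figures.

5.92°

Single-satellite node shift = (7084.0/86164) × 360° = 29.60°.
With 5 satellites evenly phased, successive equator crossings are 29.60/5 = 5.920° apart.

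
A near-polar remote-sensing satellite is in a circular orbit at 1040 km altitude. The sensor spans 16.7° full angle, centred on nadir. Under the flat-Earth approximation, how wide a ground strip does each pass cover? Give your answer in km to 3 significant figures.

305 km

Half-angle = 16.7°/2 = 8.35°.
Swath width ≈ 2h·tan(θ/2) = 2 × 1040 × tan(8.35°) = 305.3 km.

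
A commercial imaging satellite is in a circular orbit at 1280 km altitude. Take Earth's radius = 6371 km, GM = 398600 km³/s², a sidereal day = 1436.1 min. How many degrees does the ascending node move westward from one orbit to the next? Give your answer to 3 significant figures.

27.8°

Semi-major axis a = 6371 + 1280 = 7651 km. Period T = 2π√(a³/μ) = 2π√(7651³/398600) = 6660.2 s = 111.00 min.
During one orbit Earth rotates (6660.2 / 86166) × 360° = 27.83°.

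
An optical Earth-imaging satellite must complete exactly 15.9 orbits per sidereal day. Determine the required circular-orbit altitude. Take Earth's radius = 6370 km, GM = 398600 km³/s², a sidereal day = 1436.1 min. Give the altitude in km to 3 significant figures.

Required period T = 86166 / 15.9 = 5419.2 s.
From T = 2π√(a³/μ): a = (μ T²/4π²)^(1/3) = (398600 × 5419.2² / 4π²)^(1/3) = 6668 km.
Altitude h = a − R = 6668 − 6370 = 298 km.

298 km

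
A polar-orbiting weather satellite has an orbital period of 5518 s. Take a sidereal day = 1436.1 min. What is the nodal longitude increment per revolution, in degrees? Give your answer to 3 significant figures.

During one orbit Earth rotates (5518.0 / 86166) × 360° = 23.05°.

23.1°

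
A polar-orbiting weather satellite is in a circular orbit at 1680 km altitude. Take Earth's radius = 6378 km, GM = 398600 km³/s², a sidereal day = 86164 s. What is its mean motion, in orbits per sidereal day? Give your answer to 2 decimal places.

11.97

Semi-major axis a = 6378 + 1680 = 8058 km. Period T = 2π√(a³/μ) = 2π√(8058³/398600) = 7198.7 s = 119.98 min.
Orbits per sidereal day = 86164 / 7198.7 = 11.969.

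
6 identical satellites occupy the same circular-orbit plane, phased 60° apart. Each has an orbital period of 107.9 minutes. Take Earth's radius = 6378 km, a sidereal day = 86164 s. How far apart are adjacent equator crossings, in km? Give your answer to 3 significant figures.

T = 107.9 min = 6474.0 s.
Single-satellite node shift = (6474.0/86164) × 360° = 27.05°.
With 6 satellites evenly phased, successive equator crossings are 27.05/6 = 4.508° apart.
That is 4.508 × 111.3 = 502 km at the equator.

502 km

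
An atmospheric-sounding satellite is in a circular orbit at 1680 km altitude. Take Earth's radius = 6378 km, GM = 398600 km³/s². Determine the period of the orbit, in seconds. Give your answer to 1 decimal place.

Semi-major axis a = 6378 + 1680 = 8058 km. Period T = 2π√(a³/μ) = 2π√(8058³/398600) = 7198.7 s = 119.98 min.

7198.7 seconds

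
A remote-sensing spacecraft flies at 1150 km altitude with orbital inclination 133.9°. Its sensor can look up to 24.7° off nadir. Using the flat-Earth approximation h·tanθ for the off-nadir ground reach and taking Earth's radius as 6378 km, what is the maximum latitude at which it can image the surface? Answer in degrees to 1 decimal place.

Retrograde orbit: the ground track reaches ±(180° − i) = ±(180 − 133.9) = ±46.1°.
Sensor half-swath on the ground ≈ 1150·tan(24.7°) = 529 km = 4.75° of latitude.
Maximum observable latitude ≈ 46.1 + 4.75 = 50.9°.

50.9°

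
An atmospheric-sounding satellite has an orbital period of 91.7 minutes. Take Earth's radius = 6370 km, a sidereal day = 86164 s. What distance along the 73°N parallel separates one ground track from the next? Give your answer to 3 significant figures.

T = 91.7 min = 5502.0 s.
Node shift per orbit = (5502.0/86164) × 360° = 22.99°.
Equatorial spacing = 22.99 × 111.2 km/° = 2556 km.
At 73° latitude, spacing = 2556 × cos(73°) = 747 km.

747 km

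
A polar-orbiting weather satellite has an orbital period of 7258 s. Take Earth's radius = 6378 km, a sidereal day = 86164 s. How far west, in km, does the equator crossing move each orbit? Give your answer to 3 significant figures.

During one orbit Earth rotates (7258.0 / 86164) × 360° = 30.32°.
At the equator that is 30.32° × (2π·6378/360) km/° = 30.32 × 111.3 = 3376 km.

3380 km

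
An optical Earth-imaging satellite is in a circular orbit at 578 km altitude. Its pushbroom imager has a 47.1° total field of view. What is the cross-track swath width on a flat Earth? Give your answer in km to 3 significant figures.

Half-angle = 47.1°/2 = 23.55°.
Swath width ≈ 2h·tan(θ/2) = 2 × 578 × tan(23.55°) = 503.8 km.

504 km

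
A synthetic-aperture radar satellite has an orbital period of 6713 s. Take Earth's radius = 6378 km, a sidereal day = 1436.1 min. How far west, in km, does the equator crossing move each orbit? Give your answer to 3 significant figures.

3120 km

During one orbit Earth rotates (6713.0 / 86166) × 360° = 28.05°.
At the equator that is 28.05° × (2π·6378/360) km/° = 28.05 × 111.3 = 3122 km.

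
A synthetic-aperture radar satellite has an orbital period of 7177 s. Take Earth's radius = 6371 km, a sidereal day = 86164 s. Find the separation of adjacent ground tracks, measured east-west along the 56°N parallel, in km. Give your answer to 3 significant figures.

1860 km

Node shift per orbit = (7177.0/86164) × 360° = 29.99°.
Equatorial spacing = 29.99 × 111.2 km/° = 3334 km.
At 56° latitude, spacing = 3334 × cos(56°) = 1865 km.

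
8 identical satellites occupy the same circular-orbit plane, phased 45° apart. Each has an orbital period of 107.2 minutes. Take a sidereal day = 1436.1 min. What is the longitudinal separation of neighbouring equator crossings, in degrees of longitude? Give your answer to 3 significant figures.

3.36°

T = 107.2 min = 6432.0 s.
Single-satellite node shift = (6432.0/86166) × 360° = 26.87°.
With 8 satellites evenly phased, successive equator crossings are 26.87/8 = 3.359° apart.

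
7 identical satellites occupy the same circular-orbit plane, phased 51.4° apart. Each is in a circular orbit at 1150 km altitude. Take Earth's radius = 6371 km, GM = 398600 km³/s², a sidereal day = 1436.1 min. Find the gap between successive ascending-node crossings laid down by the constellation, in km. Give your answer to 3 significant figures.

Semi-major axis a = 6371 + 1150 = 7521 km. Period T = 2π√(a³/μ) = 2π√(7521³/398600) = 6491.2 s = 108.19 min.
Single-satellite node shift = (6491.2/86166) × 360° = 27.12°.
With 7 satellites evenly phased, successive equator crossings are 27.12/7 = 3.874° apart.
That is 3.874 × 111.2 = 431 km at the equator.

431 km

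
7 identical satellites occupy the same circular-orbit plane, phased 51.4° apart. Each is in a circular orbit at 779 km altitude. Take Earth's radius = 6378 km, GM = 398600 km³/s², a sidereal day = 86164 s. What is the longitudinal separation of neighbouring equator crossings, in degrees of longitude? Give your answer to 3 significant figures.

3.60°

Semi-major axis a = 6378 + 779 = 7157 km. Period T = 2π√(a³/μ) = 2π√(7157³/398600) = 6025.7 s = 100.43 min.
Single-satellite node shift = (6025.7/86164) × 360° = 25.18°.
With 7 satellites evenly phased, successive equator crossings are 25.18/7 = 3.597° apart.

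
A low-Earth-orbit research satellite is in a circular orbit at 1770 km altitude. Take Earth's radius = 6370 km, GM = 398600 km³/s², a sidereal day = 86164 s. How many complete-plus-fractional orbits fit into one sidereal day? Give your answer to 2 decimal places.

11.79

Semi-major axis a = 6370 + 1770 = 8140 km. Period T = 2π√(a³/μ) = 2π√(8140³/398600) = 7308.8 s = 121.81 min.
Orbits per sidereal day = 86164 / 7308.8 = 11.789.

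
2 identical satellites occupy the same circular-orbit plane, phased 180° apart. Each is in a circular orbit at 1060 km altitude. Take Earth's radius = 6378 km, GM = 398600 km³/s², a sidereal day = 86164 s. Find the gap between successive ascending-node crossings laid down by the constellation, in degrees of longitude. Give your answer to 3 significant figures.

13.3°

Semi-major axis a = 6378 + 1060 = 7438 km. Period T = 2π√(a³/μ) = 2π√(7438³/398600) = 6384.0 s = 106.40 min.
Single-satellite node shift = (6384.0/86164) × 360° = 26.67°.
With 2 satellites evenly phased, successive equator crossings are 26.67/2 = 13.337° apart.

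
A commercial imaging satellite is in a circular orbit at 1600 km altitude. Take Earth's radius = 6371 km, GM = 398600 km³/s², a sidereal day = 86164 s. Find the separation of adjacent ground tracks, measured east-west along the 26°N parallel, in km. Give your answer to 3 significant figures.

2960 km

Semi-major axis a = 6371 + 1600 = 7971 km. Period T = 2π√(a³/μ) = 2π√(7971³/398600) = 7082.4 s = 118.04 min.
Node shift per orbit = (7082.4/86164) × 360° = 29.59°.
Equatorial spacing = 29.59 × 111.2 km/° = 3290 km.
At 26° latitude, spacing = 3290 × cos(26°) = 2957 km.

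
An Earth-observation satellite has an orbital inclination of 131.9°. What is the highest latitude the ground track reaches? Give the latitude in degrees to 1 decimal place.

48.1°

Retrograde orbit: the ground track reaches ±(180° − i) = ±(180 − 131.9) = ±48.1°.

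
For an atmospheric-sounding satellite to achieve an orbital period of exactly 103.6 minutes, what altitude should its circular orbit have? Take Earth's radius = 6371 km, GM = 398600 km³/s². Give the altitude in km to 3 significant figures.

T = 103.6 min = 6216.0 s.
From T = 2π√(a³/μ): a = (μ T²/4π²)^(1/3) = (398600 × 6216.0² / 4π²)^(1/3) = 7307 km.
Altitude h = a − R = 7307 − 6371 = 936 km.

936 km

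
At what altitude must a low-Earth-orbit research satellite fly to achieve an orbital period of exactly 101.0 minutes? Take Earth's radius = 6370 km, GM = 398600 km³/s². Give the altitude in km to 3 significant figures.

T = 101.0 min = 6060.0 s.
From T = 2π√(a³/μ): a = (μ T²/4π²)^(1/3) = (398600 × 6060.0² / 4π²)^(1/3) = 7184 km.
Altitude h = a − R = 7184 − 6370 = 814 km.

814 km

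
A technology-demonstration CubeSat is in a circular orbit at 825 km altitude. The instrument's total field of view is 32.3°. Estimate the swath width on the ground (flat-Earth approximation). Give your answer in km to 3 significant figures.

Half-angle = 32.3°/2 = 16.15°.
Swath width ≈ 2h·tan(θ/2) = 2 × 825 × tan(16.15°) = 477.8 km.

478 km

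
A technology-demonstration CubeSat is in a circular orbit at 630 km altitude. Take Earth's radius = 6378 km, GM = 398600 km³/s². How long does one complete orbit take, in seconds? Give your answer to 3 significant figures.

5840 seconds

Semi-major axis a = 6378 + 630 = 7008 km. Period T = 2π√(a³/μ) = 2π√(7008³/398600) = 5838.5 s = 97.31 min.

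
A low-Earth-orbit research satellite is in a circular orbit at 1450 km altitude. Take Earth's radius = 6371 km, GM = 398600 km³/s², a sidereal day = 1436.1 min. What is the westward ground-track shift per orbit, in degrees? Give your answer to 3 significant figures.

Semi-major axis a = 6371 + 1450 = 7821 km. Period T = 2π√(a³/μ) = 2π√(7821³/398600) = 6883.4 s = 114.72 min.
During one orbit Earth rotates (6883.4 / 86166) × 360° = 28.76°.

28.8°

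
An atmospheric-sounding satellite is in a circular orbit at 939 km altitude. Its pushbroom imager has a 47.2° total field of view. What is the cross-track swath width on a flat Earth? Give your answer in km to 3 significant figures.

Half-angle = 47.2°/2 = 23.6°.
Swath width ≈ 2h·tan(θ/2) = 2 × 939 × tan(23.6°) = 820.5 km.

820 km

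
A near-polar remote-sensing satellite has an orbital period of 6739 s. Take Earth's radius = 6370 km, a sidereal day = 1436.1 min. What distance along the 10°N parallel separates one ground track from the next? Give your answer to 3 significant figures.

Node shift per orbit = (6739.0/86166) × 360° = 28.16°.
Equatorial spacing = 28.16 × 111.2 km/° = 3130 km.
At 10° latitude, spacing = 3130 × cos(10°) = 3083 km.

3080 km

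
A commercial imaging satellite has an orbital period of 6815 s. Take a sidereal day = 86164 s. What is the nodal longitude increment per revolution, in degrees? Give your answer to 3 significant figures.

28.5°

During one orbit Earth rotates (6815.0 / 86164) × 360° = 28.47°.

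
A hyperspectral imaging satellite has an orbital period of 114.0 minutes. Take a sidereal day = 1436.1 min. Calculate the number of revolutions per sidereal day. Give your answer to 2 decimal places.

T = 114.0 min = 6840.0 s.
Orbits per sidereal day = 86166 / 6840.0 = 12.597.

12.60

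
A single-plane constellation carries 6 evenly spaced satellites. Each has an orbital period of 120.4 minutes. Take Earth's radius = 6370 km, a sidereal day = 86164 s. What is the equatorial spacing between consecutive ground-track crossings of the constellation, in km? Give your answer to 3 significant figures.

559 km

T = 120.4 min = 7224.0 s.
Single-satellite node shift = (7224.0/86164) × 360° = 30.18°.
With 6 satellites evenly phased, successive equator crossings are 30.18/6 = 5.030° apart.
That is 5.030 × 111.2 = 559 km at the equator.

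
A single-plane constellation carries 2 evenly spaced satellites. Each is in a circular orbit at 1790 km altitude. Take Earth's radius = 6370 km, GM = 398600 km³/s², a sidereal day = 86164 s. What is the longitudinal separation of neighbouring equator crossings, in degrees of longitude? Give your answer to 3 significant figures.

15.3°

Semi-major axis a = 6370 + 1790 = 8160 km. Period T = 2π√(a³/μ) = 2π√(8160³/398600) = 7335.8 s = 122.26 min.
Single-satellite node shift = (7335.8/86164) × 360° = 30.65°.
With 2 satellites evenly phased, successive equator crossings are 30.65/2 = 15.325° apart.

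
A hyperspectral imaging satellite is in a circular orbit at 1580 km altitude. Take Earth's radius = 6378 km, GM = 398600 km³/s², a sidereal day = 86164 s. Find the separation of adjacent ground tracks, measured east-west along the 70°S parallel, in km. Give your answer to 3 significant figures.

1120 km

Semi-major axis a = 6378 + 1580 = 7958 km. Period T = 2π√(a³/μ) = 2π√(7958³/398600) = 7065.1 s = 117.75 min.
Node shift per orbit = (7065.1/86164) × 360° = 29.52°.
Equatorial spacing = 29.52 × 111.3 km/° = 3286 km.
At 70° latitude, spacing = 3286 × cos(70°) = 1124 km.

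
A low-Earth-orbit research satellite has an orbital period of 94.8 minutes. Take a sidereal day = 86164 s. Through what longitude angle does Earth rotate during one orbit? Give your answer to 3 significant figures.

T = 94.8 min = 5688.0 s.
During one orbit Earth rotates (5688.0 / 86164) × 360° = 23.76°.

23.8°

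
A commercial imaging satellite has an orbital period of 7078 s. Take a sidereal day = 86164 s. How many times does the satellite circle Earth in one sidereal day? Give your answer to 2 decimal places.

12.17

Orbits per sidereal day = 86164 / 7078.0 = 12.173.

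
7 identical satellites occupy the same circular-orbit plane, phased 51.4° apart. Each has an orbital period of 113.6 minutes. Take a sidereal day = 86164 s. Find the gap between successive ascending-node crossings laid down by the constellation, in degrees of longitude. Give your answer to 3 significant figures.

T = 113.6 min = 6816.0 s.
Single-satellite node shift = (6816.0/86164) × 360° = 28.48°.
With 7 satellites evenly phased, successive equator crossings are 28.48/7 = 4.068° apart.

4.07°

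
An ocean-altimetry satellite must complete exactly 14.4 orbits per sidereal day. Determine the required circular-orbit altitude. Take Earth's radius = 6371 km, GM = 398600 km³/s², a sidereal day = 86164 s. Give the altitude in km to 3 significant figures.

753 km

Required period T = 86164 / 14.4 = 5983.6 s.
From T = 2π√(a³/μ): a = (μ T²/4π²)^(1/3) = (398600 × 5983.6² / 4π²)^(1/3) = 7124 km.
Altitude h = a − R = 7124 − 6371 = 753 km.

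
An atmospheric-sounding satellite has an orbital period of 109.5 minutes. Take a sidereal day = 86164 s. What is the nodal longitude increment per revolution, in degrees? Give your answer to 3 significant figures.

27.4°

T = 109.5 min = 6570.0 s.
During one orbit Earth rotates (6570.0 / 86164) × 360° = 27.45°.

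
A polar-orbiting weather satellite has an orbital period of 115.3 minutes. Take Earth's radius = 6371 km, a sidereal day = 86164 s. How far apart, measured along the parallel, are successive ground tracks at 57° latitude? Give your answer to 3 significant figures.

T = 115.3 min = 6918.0 s.
Node shift per orbit = (6918.0/86164) × 360° = 28.90°.
Equatorial spacing = 28.90 × 111.2 km/° = 3214 km.
At 57° latitude, spacing = 3214 × cos(57°) = 1750 km.

1750 km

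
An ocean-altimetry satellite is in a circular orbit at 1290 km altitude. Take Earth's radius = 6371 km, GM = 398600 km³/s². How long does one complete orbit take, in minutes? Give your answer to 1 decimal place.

111.2 min

Semi-major axis a = 6371 + 1290 = 7661 km. Period T = 2π√(a³/μ) = 2π√(7661³/398600) = 6673.3 s = 111.22 min.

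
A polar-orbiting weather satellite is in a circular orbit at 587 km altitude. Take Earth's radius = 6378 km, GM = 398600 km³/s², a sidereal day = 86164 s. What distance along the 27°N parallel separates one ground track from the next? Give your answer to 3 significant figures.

Semi-major axis a = 6378 + 587 = 6965 km. Period T = 2π√(a³/μ) = 2π√(6965³/398600) = 5784.9 s = 96.41 min.
Node shift per orbit = (5784.9/86164) × 360° = 24.17°.
Equatorial spacing = 24.17 × 111.3 km/° = 2690 km.
At 27° latitude, spacing = 2690 × cos(27°) = 2397 km.

2400 km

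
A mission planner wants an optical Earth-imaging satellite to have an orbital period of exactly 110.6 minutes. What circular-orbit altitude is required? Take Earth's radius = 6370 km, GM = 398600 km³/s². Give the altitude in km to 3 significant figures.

T = 110.6 min = 6636.0 s.
From T = 2π√(a³/μ): a = (μ T²/4π²)^(1/3) = (398600 × 6636.0² / 4π²)^(1/3) = 7632 km.
Altitude h = a − R = 7632 − 6370 = 1262 km.

1260 km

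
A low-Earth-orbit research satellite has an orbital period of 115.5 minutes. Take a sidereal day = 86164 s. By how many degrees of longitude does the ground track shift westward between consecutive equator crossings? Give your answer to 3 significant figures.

29.0°

T = 115.5 min = 6930.0 s.
During one orbit Earth rotates (6930.0 / 86164) × 360° = 28.95°.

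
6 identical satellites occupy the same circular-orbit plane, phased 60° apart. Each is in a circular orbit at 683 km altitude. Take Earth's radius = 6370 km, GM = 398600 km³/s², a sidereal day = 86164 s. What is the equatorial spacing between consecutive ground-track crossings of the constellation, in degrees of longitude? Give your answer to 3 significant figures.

4.10°

Semi-major axis a = 6370 + 683 = 7053 km. Period T = 2π√(a³/μ) = 2π√(7053³/398600) = 5894.8 s = 98.25 min.
Single-satellite node shift = (5894.8/86164) × 360° = 24.63°.
With 6 satellites evenly phased, successive equator crossings are 24.63/6 = 4.105° apart.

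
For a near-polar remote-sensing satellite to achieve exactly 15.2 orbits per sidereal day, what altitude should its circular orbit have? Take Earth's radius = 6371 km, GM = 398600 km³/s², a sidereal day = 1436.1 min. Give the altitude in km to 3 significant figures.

Required period T = 86166 / 15.2 = 5668.8 s.
From T = 2π√(a³/μ): a = (μ T²/4π²)^(1/3) = (398600 × 5668.8² / 4π²)^(1/3) = 6872 km.
Altitude h = a − R = 6872 − 6371 = 501 km.

501 km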